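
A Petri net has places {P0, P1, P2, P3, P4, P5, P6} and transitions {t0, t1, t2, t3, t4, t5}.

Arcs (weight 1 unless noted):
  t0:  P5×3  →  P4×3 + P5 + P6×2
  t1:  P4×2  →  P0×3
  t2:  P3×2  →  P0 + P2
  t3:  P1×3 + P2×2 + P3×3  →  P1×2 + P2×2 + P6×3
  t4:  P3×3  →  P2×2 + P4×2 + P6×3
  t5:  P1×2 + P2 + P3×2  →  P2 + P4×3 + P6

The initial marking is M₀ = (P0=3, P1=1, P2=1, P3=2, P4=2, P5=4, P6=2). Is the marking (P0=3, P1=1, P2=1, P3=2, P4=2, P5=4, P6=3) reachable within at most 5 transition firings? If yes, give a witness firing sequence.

depth 0: 1 marking
depth 1: 4 markings reached so far
depth 2: 7 markings reached so far
depth 3: 9 markings reached so far
depth 4: 10 markings reached so far
depth 5: 10 markings reached so far
(frontier empty at depth 5; search complete)
target is not among the 10 markings reachable within 5 steps

NO — not reachable within 5 firings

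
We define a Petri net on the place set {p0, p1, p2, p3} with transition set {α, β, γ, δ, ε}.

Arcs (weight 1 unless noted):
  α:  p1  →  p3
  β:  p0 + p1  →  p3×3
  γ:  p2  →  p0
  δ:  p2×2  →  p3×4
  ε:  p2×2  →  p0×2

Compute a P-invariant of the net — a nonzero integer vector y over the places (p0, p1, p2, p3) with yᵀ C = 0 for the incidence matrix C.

Incidence matrix C (rows=places, cols=transitions):
        α    β    γ    δ    ε
   p0   0   -1    1    0    2
   p1  -1   -1    0    0    0
   p2   0    0   -1   -2   -2
   p3   1    3    0    4    0

Candidate y = [2, 1, 2, 1]; check y·C column-wise:
  col α: 2·0 + 1·-1 + 2·0 + 1·1 = 0
  col β: 2·-1 + 1·-1 + 2·0 + 1·3 = 0
  col γ: 2·1 + 1·0 + 2·-1 + 1·0 = 0
  col δ: 2·0 + 1·0 + 2·-2 + 1·4 = 0
  col ε: 2·2 + 1·0 + 2·-2 + 1·0 = 0

y = (p0:2, p1:1, p2:2, p3:1)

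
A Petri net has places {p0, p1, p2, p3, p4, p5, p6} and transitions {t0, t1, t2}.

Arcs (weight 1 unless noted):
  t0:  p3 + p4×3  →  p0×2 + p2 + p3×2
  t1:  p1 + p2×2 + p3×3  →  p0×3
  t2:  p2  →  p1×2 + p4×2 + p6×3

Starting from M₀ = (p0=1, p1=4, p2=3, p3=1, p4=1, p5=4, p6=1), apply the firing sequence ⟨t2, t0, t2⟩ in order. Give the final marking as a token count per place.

step 1: fire t2:  (p0=1, p1=4, p2=3, p3=1, p4=1, p5=4, p6=1) → (p0=1, p1=6, p2=2, p3=1, p4=3, p5=4, p6=4)
step 2: fire t0:  (p0=1, p1=6, p2=2, p3=1, p4=3, p5=4, p6=4) → (p0=3, p1=6, p2=3, p3=2, p4=0, p5=4, p6=4)
step 3: fire t2:  (p0=3, p1=6, p2=3, p3=2, p4=0, p5=4, p6=4) → (p0=3, p1=8, p2=2, p3=2, p4=2, p5=4, p6=7)

(p0=3, p1=8, p2=2, p3=2, p4=2, p5=4, p6=7)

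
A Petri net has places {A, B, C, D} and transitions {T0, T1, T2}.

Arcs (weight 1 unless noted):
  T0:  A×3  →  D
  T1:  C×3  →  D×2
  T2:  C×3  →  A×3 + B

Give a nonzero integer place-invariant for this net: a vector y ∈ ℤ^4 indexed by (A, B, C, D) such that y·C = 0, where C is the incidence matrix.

Incidence matrix C (rows=places, cols=transitions):
       T0   T1   T2
    A  -3    0    3
    B   0    0    1
    C   0   -3   -3
    D   1    2    0

Candidate y = [1, 3, 2, 3]; check y·C column-wise:
  col T0: 1·-3 + 3·0 + 2·0 + 3·1 = 0
  col T1: 1·0 + 3·0 + 2·-3 + 3·2 = 0
  col T2: 1·3 + 3·1 + 2·-3 + 3·0 = 0

y = (A:1, B:3, C:2, D:3)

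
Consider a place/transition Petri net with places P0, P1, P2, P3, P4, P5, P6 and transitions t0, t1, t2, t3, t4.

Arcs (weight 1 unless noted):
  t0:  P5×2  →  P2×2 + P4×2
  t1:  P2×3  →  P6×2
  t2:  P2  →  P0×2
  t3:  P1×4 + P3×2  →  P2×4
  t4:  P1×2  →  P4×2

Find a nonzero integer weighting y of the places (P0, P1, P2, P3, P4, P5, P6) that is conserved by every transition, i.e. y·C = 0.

y = (P0:0, P1:1, P2:0, P3:-2, P4:1, P5:1, P6:0)

Incidence matrix C (rows=places, cols=transitions):
       t0   t1   t2   t3   t4
   P0   0    0    2    0    0
   P1   0    0    0   -4   -2
   P2   2   -3   -1    4    0
   P3   0    0    0   -2    0
   P4   2    0    0    0    2
   P5  -2    0    0    0    0
   P6   0    2    0    0    0

Candidate y = [0, 1, 0, -2, 1, 1, 0]; check y·C column-wise:
  col t0: 1·0 + 0·2 + -2·0 + 1·2 + 1·-2 = 0
  col t1: 1·0 + 0·-3 + -2·0 + 1·0 + 1·0 + 0·2 = 0
  col t2: 0·2 + 1·0 + 0·-1 + -2·0 + 1·0 + 1·0 = 0
  col t3: 1·-4 + 0·4 + -2·-2 + 1·0 + 1·0 = 0
  col t4: 1·-2 + -2·0 + 1·2 + 1·0 = 0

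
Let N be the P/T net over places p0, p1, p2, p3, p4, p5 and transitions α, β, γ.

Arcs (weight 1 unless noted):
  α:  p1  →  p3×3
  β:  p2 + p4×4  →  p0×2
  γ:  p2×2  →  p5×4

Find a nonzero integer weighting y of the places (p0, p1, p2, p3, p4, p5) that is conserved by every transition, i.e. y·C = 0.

y = (p0:0, p1:3, p2:0, p3:1, p4:0, p5:0)

Incidence matrix C (rows=places, cols=transitions):
        α    β    γ
   p0   0    2    0
   p1  -1    0    0
   p2   0   -1   -2
   p3   3    0    0
   p4   0   -4    0
   p5   0    0    4

Candidate y = [0, 3, 0, 1, 0, 0]; check y·C column-wise:
  col α: 3·-1 + 1·3 = 0
  col β: 0·2 + 3·0 + 0·-1 + 1·0 + 0·-4 = 0
  col γ: 3·0 + 0·-2 + 1·0 + 0·4 = 0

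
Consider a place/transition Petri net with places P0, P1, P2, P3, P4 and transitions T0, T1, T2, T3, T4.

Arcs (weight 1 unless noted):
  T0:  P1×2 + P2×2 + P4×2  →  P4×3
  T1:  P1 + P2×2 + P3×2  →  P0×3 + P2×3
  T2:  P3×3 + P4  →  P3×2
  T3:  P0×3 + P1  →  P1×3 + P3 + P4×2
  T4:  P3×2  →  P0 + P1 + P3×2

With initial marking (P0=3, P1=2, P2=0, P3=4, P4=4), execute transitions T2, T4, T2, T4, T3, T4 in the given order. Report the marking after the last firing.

step 1: fire T2:  (P0=3, P1=2, P2=0, P3=4, P4=4) → (P0=3, P1=2, P2=0, P3=3, P4=3)
step 2: fire T4:  (P0=3, P1=2, P2=0, P3=3, P4=3) → (P0=4, P1=3, P2=0, P3=3, P4=3)
step 3: fire T2:  (P0=4, P1=3, P2=0, P3=3, P4=3) → (P0=4, P1=3, P2=0, P3=2, P4=2)
step 4: fire T4:  (P0=4, P1=3, P2=0, P3=2, P4=2) → (P0=5, P1=4, P2=0, P3=2, P4=2)
step 5: fire T3:  (P0=5, P1=4, P2=0, P3=2, P4=2) → (P0=2, P1=6, P2=0, P3=3, P4=4)
step 6: fire T4:  (P0=2, P1=6, P2=0, P3=3, P4=4) → (P0=3, P1=7, P2=0, P3=3, P4=4)

(P0=3, P1=7, P2=0, P3=3, P4=4)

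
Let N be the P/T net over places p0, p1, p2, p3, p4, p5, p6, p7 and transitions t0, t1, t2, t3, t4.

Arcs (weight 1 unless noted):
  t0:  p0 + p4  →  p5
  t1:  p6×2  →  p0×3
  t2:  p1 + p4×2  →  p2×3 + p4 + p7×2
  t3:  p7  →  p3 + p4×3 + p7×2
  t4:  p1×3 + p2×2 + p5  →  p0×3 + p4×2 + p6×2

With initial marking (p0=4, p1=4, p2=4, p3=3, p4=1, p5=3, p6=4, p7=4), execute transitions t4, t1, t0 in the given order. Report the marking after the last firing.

(p0=9, p1=1, p2=2, p3=3, p4=2, p5=3, p6=4, p7=4)

step 1: fire t4:  (p0=4, p1=4, p2=4, p3=3, p4=1, p5=3, p6=4, p7=4) → (p0=7, p1=1, p2=2, p3=3, p4=3, p5=2, p6=6, p7=4)
step 2: fire t1:  (p0=7, p1=1, p2=2, p3=3, p4=3, p5=2, p6=6, p7=4) → (p0=10, p1=1, p2=2, p3=3, p4=3, p5=2, p6=4, p7=4)
step 3: fire t0:  (p0=10, p1=1, p2=2, p3=3, p4=3, p5=2, p6=4, p7=4) → (p0=9, p1=1, p2=2, p3=3, p4=2, p5=3, p6=4, p7=4)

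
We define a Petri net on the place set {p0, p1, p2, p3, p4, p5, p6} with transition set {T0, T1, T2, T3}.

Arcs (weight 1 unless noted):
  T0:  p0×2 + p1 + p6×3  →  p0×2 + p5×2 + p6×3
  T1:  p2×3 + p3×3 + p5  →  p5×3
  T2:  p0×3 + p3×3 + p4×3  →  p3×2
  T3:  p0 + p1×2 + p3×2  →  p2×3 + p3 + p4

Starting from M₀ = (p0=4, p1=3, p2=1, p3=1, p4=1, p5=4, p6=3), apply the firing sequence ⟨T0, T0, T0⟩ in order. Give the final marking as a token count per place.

(p0=4, p1=0, p2=1, p3=1, p4=1, p5=10, p6=3)

step 1: fire T0:  (p0=4, p1=3, p2=1, p3=1, p4=1, p5=4, p6=3) → (p0=4, p1=2, p2=1, p3=1, p4=1, p5=6, p6=3)
step 2: fire T0:  (p0=4, p1=2, p2=1, p3=1, p4=1, p5=6, p6=3) → (p0=4, p1=1, p2=1, p3=1, p4=1, p5=8, p6=3)
step 3: fire T0:  (p0=4, p1=1, p2=1, p3=1, p4=1, p5=8, p6=3) → (p0=4, p1=0, p2=1, p3=1, p4=1, p5=10, p6=3)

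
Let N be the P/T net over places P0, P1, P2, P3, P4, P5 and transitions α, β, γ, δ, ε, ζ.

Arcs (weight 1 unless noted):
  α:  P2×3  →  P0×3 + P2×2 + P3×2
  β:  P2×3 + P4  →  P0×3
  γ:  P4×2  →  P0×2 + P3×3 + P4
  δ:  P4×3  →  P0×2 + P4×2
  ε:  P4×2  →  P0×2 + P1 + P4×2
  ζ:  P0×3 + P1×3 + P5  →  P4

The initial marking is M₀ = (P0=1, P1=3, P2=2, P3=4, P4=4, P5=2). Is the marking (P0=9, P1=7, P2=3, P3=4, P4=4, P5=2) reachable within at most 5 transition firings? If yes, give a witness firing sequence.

NO — not reachable within 5 firings

depth 0: 1 marking
depth 1: 4 markings reached so far
depth 2: 13 markings reached so far
depth 3: 28 markings reached so far
depth 4: 47 markings reached so far
depth 5: 71 markings reached so far
target is not among the 71 markings reachable within 5 steps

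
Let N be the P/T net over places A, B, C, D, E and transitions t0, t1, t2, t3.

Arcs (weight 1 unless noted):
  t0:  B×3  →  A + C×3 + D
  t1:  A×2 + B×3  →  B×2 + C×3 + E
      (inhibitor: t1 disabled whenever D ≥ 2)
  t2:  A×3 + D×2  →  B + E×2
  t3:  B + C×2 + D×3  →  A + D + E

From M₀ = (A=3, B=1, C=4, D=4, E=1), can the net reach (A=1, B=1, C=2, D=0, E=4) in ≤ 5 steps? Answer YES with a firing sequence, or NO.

step 1: fire t3:  (A=3, B=1, C=4, D=4, E=1) → (A=4, B=0, C=2, D=2, E=2)
step 2: fire t2:  (A=4, B=0, C=2, D=2, E=2) → (A=1, B=1, C=2, D=0, E=4)

YES — reachable via ⟨t3, t2⟩ (2 firings)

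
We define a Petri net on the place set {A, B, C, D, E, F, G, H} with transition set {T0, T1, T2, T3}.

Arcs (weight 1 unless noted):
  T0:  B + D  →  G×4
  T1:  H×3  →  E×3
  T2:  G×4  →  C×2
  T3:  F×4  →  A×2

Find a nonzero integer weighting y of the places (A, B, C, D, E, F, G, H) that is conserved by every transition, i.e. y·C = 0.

y = (A:0, B:1, C:0, D:-1, E:0, F:0, G:0, H:0)

Incidence matrix C (rows=places, cols=transitions):
       T0   T1   T2   T3
    A   0    0    0    2
    B  -1    0    0    0
    C   0    0    2    0
    D  -1    0    0    0
    E   0    3    0    0
    F   0    0    0   -4
    G   4    0   -4    0
    H   0   -3    0    0

Candidate y = [0, 1, 0, -1, 0, 0, 0, 0]; check y·C column-wise:
  col T0: 1·-1 + -1·-1 + 0·4 = 0
  col T1: 1·0 + -1·0 + 0·3 + 0·-3 = 0
  col T2: 1·0 + 0·2 + -1·0 + 0·-4 = 0
  col T3: 0·2 + 1·0 + -1·0 + 0·-4 = 0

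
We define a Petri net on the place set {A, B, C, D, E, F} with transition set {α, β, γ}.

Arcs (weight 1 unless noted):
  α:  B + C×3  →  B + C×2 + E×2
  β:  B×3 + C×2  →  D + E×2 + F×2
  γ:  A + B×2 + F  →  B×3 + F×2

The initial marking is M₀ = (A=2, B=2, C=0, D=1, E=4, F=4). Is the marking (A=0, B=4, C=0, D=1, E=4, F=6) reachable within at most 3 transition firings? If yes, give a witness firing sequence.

step 1: fire γ:  (A=2, B=2, C=0, D=1, E=4, F=4) → (A=1, B=3, C=0, D=1, E=4, F=5)
step 2: fire γ:  (A=1, B=3, C=0, D=1, E=4, F=5) → (A=0, B=4, C=0, D=1, E=4, F=6)

YES — reachable via ⟨γ, γ⟩ (2 firings)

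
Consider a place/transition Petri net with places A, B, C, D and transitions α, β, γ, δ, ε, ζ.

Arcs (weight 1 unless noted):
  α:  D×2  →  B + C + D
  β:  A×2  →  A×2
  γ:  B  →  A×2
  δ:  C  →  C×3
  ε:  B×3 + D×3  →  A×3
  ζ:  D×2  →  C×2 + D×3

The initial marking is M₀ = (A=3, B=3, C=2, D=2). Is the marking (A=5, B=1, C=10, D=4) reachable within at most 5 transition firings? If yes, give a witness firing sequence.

NO — not reachable within 5 firings

depth 0: 1 marking
depth 1: 5 markings reached so far
depth 2: 15 markings reached so far
depth 3: 34 markings reached so far
depth 4: 65 markings reached so far
depth 5: 112 markings reached so far
target is not among the 112 markings reachable within 5 steps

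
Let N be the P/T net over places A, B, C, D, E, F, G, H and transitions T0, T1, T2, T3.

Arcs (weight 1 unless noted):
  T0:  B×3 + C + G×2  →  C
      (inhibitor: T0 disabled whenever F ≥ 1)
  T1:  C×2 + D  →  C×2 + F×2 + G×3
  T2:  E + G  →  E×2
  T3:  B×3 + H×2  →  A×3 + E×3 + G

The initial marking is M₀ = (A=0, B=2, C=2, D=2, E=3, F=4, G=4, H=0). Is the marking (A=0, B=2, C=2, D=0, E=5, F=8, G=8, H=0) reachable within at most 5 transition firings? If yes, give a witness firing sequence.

YES — reachable via ⟨T1, T1, T2, T2⟩ (4 firings)

step 1: fire T1:  (A=0, B=2, C=2, D=2, E=3, F=4, G=4, H=0) → (A=0, B=2, C=2, D=1, E=3, F=6, G=7, H=0)
step 2: fire T1:  (A=0, B=2, C=2, D=1, E=3, F=6, G=7, H=0) → (A=0, B=2, C=2, D=0, E=3, F=8, G=10, H=0)
step 3: fire T2:  (A=0, B=2, C=2, D=0, E=3, F=8, G=10, H=0) → (A=0, B=2, C=2, D=0, E=4, F=8, G=9, H=0)
step 4: fire T2:  (A=0, B=2, C=2, D=0, E=4, F=8, G=9, H=0) → (A=0, B=2, C=2, D=0, E=5, F=8, G=8, H=0)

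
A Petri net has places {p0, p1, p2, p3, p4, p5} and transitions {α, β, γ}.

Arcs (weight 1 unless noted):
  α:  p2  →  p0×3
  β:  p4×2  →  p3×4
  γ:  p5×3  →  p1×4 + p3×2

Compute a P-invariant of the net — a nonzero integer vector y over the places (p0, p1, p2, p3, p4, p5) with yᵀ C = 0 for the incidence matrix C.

y = (p0:1, p1:0, p2:3, p3:0, p4:0, p5:0)

Incidence matrix C (rows=places, cols=transitions):
        α    β    γ
   p0   3    0    0
   p1   0    0    4
   p2  -1    0    0
   p3   0    4    2
   p4   0   -2    0
   p5   0    0   -3

Candidate y = [1, 0, 3, 0, 0, 0]; check y·C column-wise:
  col α: 1·3 + 3·-1 = 0
  col β: 1·0 + 3·0 + 0·4 + 0·-2 = 0
  col γ: 1·0 + 0·4 + 3·0 + 0·2 + 0·-3 = 0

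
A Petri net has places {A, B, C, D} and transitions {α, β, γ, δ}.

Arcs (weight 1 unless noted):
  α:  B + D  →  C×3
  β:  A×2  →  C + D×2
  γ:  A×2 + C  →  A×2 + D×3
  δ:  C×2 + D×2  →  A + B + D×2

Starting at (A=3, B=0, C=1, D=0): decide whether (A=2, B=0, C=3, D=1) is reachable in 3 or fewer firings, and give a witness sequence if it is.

step 1: fire β:  (A=3, B=0, C=1, D=0) → (A=1, B=0, C=2, D=2)
step 2: fire δ:  (A=1, B=0, C=2, D=2) → (A=2, B=1, C=0, D=2)
step 3: fire α:  (A=2, B=1, C=0, D=2) → (A=2, B=0, C=3, D=1)

YES — reachable via ⟨β, δ, α⟩ (3 firings)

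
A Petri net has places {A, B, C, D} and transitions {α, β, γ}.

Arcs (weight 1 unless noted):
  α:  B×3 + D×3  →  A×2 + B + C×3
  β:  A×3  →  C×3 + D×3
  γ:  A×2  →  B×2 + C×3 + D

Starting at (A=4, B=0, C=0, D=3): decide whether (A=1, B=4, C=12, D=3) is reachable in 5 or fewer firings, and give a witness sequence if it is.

depth 0: 1 marking
depth 1: 3 markings reached so far
depth 2: 4 markings reached so far
depth 3: 5 markings reached so far
depth 4: 6 markings reached so far
depth 5: 7 markings reached so far
target is not among the 7 markings reachable within 5 steps

NO — not reachable within 5 firings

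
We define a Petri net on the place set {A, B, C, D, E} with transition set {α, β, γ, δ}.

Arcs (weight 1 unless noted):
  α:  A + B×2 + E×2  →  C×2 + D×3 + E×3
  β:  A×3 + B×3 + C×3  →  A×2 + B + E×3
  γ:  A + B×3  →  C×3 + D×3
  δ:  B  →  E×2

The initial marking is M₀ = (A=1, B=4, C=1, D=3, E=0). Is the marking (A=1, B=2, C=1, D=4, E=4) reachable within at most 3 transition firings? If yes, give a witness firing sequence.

NO — not reachable within 3 firings

depth 0: 1 marking
depth 1: 3 markings reached so far
depth 2: 6 markings reached so far
depth 3: 8 markings reached so far
target is not among the 8 markings reachable within 3 steps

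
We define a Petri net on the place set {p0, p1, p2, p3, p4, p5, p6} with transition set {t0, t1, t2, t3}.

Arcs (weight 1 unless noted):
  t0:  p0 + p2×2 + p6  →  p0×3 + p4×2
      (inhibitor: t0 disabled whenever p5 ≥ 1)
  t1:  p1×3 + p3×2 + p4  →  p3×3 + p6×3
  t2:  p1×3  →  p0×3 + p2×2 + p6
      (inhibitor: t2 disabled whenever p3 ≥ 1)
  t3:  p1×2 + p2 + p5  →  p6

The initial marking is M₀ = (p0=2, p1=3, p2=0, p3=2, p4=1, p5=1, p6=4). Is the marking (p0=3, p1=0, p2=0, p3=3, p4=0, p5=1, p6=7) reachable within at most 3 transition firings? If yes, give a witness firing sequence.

depth 0: 1 marking
depth 1: 2 markings reached so far
depth 2: 2 markings reached so far
(frontier empty at depth 2; search complete)
target is not among the 2 markings reachable within 3 steps

NO — not reachable within 3 firings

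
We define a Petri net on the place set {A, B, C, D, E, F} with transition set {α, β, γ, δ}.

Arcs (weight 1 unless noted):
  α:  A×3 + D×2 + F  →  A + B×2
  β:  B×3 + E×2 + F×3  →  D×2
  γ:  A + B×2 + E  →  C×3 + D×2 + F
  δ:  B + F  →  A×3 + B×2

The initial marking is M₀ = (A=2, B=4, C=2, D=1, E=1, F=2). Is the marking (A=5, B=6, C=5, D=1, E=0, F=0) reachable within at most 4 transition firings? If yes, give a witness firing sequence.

step 1: fire γ:  (A=2, B=4, C=2, D=1, E=1, F=2) → (A=1, B=2, C=5, D=3, E=0, F=3)
step 2: fire δ:  (A=1, B=2, C=5, D=3, E=0, F=3) → (A=4, B=3, C=5, D=3, E=0, F=2)
step 3: fire α:  (A=4, B=3, C=5, D=3, E=0, F=2) → (A=2, B=5, C=5, D=1, E=0, F=1)
step 4: fire δ:  (A=2, B=5, C=5, D=1, E=0, F=1) → (A=5, B=6, C=5, D=1, E=0, F=0)

YES — reachable via ⟨γ, δ, α, δ⟩ (4 firings)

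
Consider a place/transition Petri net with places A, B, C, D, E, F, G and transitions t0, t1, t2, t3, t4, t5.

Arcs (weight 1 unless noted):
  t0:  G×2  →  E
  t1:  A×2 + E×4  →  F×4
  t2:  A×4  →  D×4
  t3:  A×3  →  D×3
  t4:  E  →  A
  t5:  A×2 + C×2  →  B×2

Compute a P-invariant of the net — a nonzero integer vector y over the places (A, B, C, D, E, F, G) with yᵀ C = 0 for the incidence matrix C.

Incidence matrix C (rows=places, cols=transitions):
       t0   t1   t2   t3   t4   t5
    A   0   -2   -4   -3    1   -2
    B   0    0    0    0    0    2
    C   0    0    0    0    0   -2
    D   0    0    4    3    0    0
    E   1   -4    0    0   -1    0
    F   0    4    0    0    0    0
    G  -2    0    0    0    0    0

Candidate y = [0, 1, 1, 0, 0, 0, 0]; check y·C column-wise:
  col t0: 1·0 + 1·0 + 0·1 + 0·-2 = 0
  col t1: 0·-2 + 1·0 + 1·0 + 0·-4 + 0·4 = 0
  col t2: 0·-4 + 1·0 + 1·0 + 0·4 = 0
  col t3: 0·-3 + 1·0 + 1·0 + 0·3 = 0
  col t4: 0·1 + 1·0 + 1·0 + 0·-1 = 0
  col t5: 0·-2 + 1·2 + 1·-2 = 0

y = (A:0, B:1, C:1, D:0, E:0, F:0, G:0)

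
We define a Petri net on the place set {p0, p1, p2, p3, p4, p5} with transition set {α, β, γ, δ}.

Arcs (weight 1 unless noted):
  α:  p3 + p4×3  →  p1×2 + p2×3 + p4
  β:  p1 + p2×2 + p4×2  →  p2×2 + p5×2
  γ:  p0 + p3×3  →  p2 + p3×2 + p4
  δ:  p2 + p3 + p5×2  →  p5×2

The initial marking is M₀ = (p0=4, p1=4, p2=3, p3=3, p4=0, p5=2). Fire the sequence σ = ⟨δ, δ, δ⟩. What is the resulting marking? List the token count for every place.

step 1: fire δ:  (p0=4, p1=4, p2=3, p3=3, p4=0, p5=2) → (p0=4, p1=4, p2=2, p3=2, p4=0, p5=2)
step 2: fire δ:  (p0=4, p1=4, p2=2, p3=2, p4=0, p5=2) → (p0=4, p1=4, p2=1, p3=1, p4=0, p5=2)
step 3: fire δ:  (p0=4, p1=4, p2=1, p3=1, p4=0, p5=2) → (p0=4, p1=4, p2=0, p3=0, p4=0, p5=2)

(p0=4, p1=4, p2=0, p3=0, p4=0, p5=2)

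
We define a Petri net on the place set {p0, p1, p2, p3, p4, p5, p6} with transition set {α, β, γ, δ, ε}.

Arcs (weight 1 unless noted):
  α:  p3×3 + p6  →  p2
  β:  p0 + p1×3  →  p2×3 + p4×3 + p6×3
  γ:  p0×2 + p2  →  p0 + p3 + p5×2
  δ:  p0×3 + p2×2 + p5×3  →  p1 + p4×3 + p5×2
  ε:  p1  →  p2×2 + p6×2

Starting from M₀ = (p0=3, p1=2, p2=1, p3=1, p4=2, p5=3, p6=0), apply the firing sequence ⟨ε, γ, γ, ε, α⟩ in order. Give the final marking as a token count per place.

(p0=1, p1=0, p2=4, p3=0, p4=2, p5=7, p6=3)

step 1: fire ε:  (p0=3, p1=2, p2=1, p3=1, p4=2, p5=3, p6=0) → (p0=3, p1=1, p2=3, p3=1, p4=2, p5=3, p6=2)
step 2: fire γ:  (p0=3, p1=1, p2=3, p3=1, p4=2, p5=3, p6=2) → (p0=2, p1=1, p2=2, p3=2, p4=2, p5=5, p6=2)
step 3: fire γ:  (p0=2, p1=1, p2=2, p3=2, p4=2, p5=5, p6=2) → (p0=1, p1=1, p2=1, p3=3, p4=2, p5=7, p6=2)
step 4: fire ε:  (p0=1, p1=1, p2=1, p3=3, p4=2, p5=7, p6=2) → (p0=1, p1=0, p2=3, p3=3, p4=2, p5=7, p6=4)
step 5: fire α:  (p0=1, p1=0, p2=3, p3=3, p4=2, p5=7, p6=4) → (p0=1, p1=0, p2=4, p3=0, p4=2, p5=7, p6=3)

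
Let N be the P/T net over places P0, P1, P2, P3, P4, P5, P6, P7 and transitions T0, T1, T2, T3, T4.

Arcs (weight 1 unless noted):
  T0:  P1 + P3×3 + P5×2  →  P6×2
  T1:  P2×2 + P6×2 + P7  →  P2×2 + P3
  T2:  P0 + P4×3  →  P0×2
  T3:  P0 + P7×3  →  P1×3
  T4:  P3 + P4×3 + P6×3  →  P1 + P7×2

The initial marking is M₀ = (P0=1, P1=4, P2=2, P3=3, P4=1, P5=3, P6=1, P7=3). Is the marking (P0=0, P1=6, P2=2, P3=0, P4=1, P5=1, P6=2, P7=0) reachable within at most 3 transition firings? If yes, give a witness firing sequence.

depth 0: 1 marking
depth 1: 3 markings reached so far
depth 2: 5 markings reached so far
depth 3: 5 markings reached so far
(frontier empty at depth 3; search complete)
target is not among the 5 markings reachable within 3 steps

NO — not reachable within 3 firings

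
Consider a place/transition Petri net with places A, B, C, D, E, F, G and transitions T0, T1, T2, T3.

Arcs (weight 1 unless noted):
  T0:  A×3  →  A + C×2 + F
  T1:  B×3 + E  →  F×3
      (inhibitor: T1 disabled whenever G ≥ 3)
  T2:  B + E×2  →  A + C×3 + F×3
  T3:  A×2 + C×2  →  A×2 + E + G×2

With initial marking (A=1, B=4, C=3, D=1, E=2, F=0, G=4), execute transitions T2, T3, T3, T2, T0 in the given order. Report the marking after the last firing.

(A=1, B=2, C=7, D=1, E=0, F=7, G=8)

step 1: fire T2:  (A=1, B=4, C=3, D=1, E=2, F=0, G=4) → (A=2, B=3, C=6, D=1, E=0, F=3, G=4)
step 2: fire T3:  (A=2, B=3, C=6, D=1, E=0, F=3, G=4) → (A=2, B=3, C=4, D=1, E=1, F=3, G=6)
step 3: fire T3:  (A=2, B=3, C=4, D=1, E=1, F=3, G=6) → (A=2, B=3, C=2, D=1, E=2, F=3, G=8)
step 4: fire T2:  (A=2, B=3, C=2, D=1, E=2, F=3, G=8) → (A=3, B=2, C=5, D=1, E=0, F=6, G=8)
step 5: fire T0:  (A=3, B=2, C=5, D=1, E=0, F=6, G=8) → (A=1, B=2, C=7, D=1, E=0, F=7, G=8)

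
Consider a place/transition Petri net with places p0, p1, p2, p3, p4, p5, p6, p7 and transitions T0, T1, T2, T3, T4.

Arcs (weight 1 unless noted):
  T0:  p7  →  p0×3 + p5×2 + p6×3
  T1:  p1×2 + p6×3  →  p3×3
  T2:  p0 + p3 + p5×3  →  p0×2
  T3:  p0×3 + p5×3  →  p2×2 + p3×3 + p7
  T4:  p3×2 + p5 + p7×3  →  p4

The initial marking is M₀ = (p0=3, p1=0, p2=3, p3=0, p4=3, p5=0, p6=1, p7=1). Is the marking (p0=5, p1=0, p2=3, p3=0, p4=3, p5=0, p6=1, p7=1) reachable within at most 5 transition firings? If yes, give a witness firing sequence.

NO — not reachable within 5 firings

depth 0: 1 marking
depth 1: 2 markings reached so far
depth 2: 2 markings reached so far
(frontier empty at depth 2; search complete)
target is not among the 2 markings reachable within 5 steps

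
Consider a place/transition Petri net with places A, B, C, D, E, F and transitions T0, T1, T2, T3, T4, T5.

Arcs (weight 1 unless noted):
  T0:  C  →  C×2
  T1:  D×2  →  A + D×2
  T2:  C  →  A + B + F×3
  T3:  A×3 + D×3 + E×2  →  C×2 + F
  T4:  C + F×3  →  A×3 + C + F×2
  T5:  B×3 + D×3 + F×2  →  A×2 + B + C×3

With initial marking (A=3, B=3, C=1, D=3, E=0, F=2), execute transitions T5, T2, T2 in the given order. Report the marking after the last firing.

step 1: fire T5:  (A=3, B=3, C=1, D=3, E=0, F=2) → (A=5, B=1, C=4, D=0, E=0, F=0)
step 2: fire T2:  (A=5, B=1, C=4, D=0, E=0, F=0) → (A=6, B=2, C=3, D=0, E=0, F=3)
step 3: fire T2:  (A=6, B=2, C=3, D=0, E=0, F=3) → (A=7, B=3, C=2, D=0, E=0, F=6)

(A=7, B=3, C=2, D=0, E=0, F=6)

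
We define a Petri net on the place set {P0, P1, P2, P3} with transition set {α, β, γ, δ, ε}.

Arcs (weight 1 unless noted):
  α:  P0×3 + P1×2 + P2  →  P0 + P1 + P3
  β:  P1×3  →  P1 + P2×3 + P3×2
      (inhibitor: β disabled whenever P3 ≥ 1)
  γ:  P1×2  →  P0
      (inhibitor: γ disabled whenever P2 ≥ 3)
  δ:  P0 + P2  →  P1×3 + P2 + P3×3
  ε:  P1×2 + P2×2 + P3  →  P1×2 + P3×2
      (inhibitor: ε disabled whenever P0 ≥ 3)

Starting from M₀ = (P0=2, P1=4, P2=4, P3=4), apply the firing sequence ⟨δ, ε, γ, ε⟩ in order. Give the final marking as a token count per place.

(P0=2, P1=5, P2=0, P3=9)

step 1: fire δ:  (P0=2, P1=4, P2=4, P3=4) → (P0=1, P1=7, P2=4, P3=7)
step 2: fire ε:  (P0=1, P1=7, P2=4, P3=7) → (P0=1, P1=7, P2=2, P3=8)
step 3: fire γ:  (P0=1, P1=7, P2=2, P3=8) → (P0=2, P1=5, P2=2, P3=8)
step 4: fire ε:  (P0=2, P1=5, P2=2, P3=8) → (P0=2, P1=5, P2=0, P3=9)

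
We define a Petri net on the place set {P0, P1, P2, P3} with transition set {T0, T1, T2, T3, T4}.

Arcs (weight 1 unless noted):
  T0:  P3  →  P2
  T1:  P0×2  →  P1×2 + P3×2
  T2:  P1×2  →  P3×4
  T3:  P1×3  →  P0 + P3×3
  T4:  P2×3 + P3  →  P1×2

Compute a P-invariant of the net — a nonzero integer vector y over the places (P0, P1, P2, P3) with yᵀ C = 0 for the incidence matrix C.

y = (P0:3, P1:2, P2:1, P3:1)

Incidence matrix C (rows=places, cols=transitions):
       T0   T1   T2   T3   T4
   P0   0   -2    0    1    0
   P1   0    2   -2   -3    2
   P2   1    0    0    0   -3
   P3  -1    2    4    3   -1

Candidate y = [3, 2, 1, 1]; check y·C column-wise:
  col T0: 3·0 + 2·0 + 1·1 + 1·-1 = 0
  col T1: 3·-2 + 2·2 + 1·0 + 1·2 = 0
  col T2: 3·0 + 2·-2 + 1·0 + 1·4 = 0
  col T3: 3·1 + 2·-3 + 1·0 + 1·3 = 0
  col T4: 3·0 + 2·2 + 1·-3 + 1·-1 = 0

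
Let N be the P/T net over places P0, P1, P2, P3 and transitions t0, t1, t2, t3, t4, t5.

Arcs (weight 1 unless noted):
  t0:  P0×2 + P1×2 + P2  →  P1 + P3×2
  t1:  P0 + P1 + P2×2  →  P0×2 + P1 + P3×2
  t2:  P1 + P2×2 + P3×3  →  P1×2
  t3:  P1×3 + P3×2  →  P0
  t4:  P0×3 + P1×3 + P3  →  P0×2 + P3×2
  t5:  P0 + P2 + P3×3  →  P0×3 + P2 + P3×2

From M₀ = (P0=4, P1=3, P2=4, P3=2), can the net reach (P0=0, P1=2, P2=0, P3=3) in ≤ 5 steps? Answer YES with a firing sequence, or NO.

YES — reachable via ⟨t0, t0, t2⟩ (3 firings)

step 1: fire t0:  (P0=4, P1=3, P2=4, P3=2) → (P0=2, P1=2, P2=3, P3=4)
step 2: fire t0:  (P0=2, P1=2, P2=3, P3=4) → (P0=0, P1=1, P2=2, P3=6)
step 3: fire t2:  (P0=0, P1=1, P2=2, P3=6) → (P0=0, P1=2, P2=0, P3=3)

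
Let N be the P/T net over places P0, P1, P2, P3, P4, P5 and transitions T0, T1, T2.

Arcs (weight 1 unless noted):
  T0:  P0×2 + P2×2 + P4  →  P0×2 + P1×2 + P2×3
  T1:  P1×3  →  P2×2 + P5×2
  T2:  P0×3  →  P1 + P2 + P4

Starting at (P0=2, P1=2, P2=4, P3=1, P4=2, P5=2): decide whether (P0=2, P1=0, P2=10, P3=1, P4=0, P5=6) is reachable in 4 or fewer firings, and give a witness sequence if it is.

YES — reachable via ⟨T0, T0, T1, T1⟩ (4 firings)

step 1: fire T0:  (P0=2, P1=2, P2=4, P3=1, P4=2, P5=2) → (P0=2, P1=4, P2=5, P3=1, P4=1, P5=2)
step 2: fire T0:  (P0=2, P1=4, P2=5, P3=1, P4=1, P5=2) → (P0=2, P1=6, P2=6, P3=1, P4=0, P5=2)
step 3: fire T1:  (P0=2, P1=6, P2=6, P3=1, P4=0, P5=2) → (P0=2, P1=3, P2=8, P3=1, P4=0, P5=4)
step 4: fire T1:  (P0=2, P1=3, P2=8, P3=1, P4=0, P5=4) → (P0=2, P1=0, P2=10, P3=1, P4=0, P5=6)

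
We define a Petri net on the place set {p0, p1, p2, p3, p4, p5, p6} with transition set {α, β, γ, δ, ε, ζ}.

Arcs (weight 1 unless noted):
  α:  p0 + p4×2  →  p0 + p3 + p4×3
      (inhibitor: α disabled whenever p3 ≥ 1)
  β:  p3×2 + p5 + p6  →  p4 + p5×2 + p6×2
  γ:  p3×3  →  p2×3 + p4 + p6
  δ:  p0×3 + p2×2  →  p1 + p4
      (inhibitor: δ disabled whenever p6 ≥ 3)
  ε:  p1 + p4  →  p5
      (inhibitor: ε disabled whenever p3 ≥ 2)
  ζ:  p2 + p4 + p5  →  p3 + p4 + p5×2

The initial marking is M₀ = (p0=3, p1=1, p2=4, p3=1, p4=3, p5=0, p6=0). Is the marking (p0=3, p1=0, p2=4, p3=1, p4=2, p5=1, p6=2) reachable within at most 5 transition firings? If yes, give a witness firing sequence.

depth 0: 1 marking
depth 1: 3 markings reached so far
depth 2: 5 markings reached so far
depth 3: 8 markings reached so far
depth 4: 12 markings reached so far
depth 5: 17 markings reached so far
target is not among the 17 markings reachable within 5 steps

NO — not reachable within 5 firings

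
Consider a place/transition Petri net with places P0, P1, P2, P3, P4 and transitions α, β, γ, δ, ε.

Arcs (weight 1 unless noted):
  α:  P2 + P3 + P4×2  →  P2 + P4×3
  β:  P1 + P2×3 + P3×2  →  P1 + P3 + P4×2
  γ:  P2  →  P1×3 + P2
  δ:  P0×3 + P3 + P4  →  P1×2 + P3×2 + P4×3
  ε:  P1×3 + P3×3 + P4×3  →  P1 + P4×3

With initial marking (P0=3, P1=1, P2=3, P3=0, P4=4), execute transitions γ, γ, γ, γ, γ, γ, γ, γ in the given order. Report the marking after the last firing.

step 1: fire γ:  (P0=3, P1=1, P2=3, P3=0, P4=4) → (P0=3, P1=4, P2=3, P3=0, P4=4)
step 2: fire γ:  (P0=3, P1=4, P2=3, P3=0, P4=4) → (P0=3, P1=7, P2=3, P3=0, P4=4)
step 3: fire γ:  (P0=3, P1=7, P2=3, P3=0, P4=4) → (P0=3, P1=10, P2=3, P3=0, P4=4)
step 4: fire γ:  (P0=3, P1=10, P2=3, P3=0, P4=4) → (P0=3, P1=13, P2=3, P3=0, P4=4)
step 5: fire γ:  (P0=3, P1=13, P2=3, P3=0, P4=4) → (P0=3, P1=16, P2=3, P3=0, P4=4)
step 6: fire γ:  (P0=3, P1=16, P2=3, P3=0, P4=4) → (P0=3, P1=19, P2=3, P3=0, P4=4)
step 7: fire γ:  (P0=3, P1=19, P2=3, P3=0, P4=4) → (P0=3, P1=22, P2=3, P3=0, P4=4)
step 8: fire γ:  (P0=3, P1=22, P2=3, P3=0, P4=4) → (P0=3, P1=25, P2=3, P3=0, P4=4)

(P0=3, P1=25, P2=3, P3=0, P4=4)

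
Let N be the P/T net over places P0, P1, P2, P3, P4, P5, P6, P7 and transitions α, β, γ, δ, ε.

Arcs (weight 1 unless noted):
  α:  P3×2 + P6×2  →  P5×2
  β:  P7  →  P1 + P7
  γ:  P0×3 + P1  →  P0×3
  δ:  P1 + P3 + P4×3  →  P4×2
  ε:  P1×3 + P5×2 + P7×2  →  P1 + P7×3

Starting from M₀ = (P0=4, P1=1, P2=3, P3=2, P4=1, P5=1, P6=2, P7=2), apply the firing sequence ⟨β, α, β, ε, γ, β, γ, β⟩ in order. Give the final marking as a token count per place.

(P0=4, P1=1, P2=3, P3=0, P4=1, P5=1, P6=0, P7=3)

step 1: fire β:  (P0=4, P1=1, P2=3, P3=2, P4=1, P5=1, P6=2, P7=2) → (P0=4, P1=2, P2=3, P3=2, P4=1, P5=1, P6=2, P7=2)
step 2: fire α:  (P0=4, P1=2, P2=3, P3=2, P4=1, P5=1, P6=2, P7=2) → (P0=4, P1=2, P2=3, P3=0, P4=1, P5=3, P6=0, P7=2)
step 3: fire β:  (P0=4, P1=2, P2=3, P3=0, P4=1, P5=3, P6=0, P7=2) → (P0=4, P1=3, P2=3, P3=0, P4=1, P5=3, P6=0, P7=2)
step 4: fire ε:  (P0=4, P1=3, P2=3, P3=0, P4=1, P5=3, P6=0, P7=2) → (P0=4, P1=1, P2=3, P3=0, P4=1, P5=1, P6=0, P7=3)
step 5: fire γ:  (P0=4, P1=1, P2=3, P3=0, P4=1, P5=1, P6=0, P7=3) → (P0=4, P1=0, P2=3, P3=0, P4=1, P5=1, P6=0, P7=3)
step 6: fire β:  (P0=4, P1=0, P2=3, P3=0, P4=1, P5=1, P6=0, P7=3) → (P0=4, P1=1, P2=3, P3=0, P4=1, P5=1, P6=0, P7=3)
step 7: fire γ:  (P0=4, P1=1, P2=3, P3=0, P4=1, P5=1, P6=0, P7=3) → (P0=4, P1=0, P2=3, P3=0, P4=1, P5=1, P6=0, P7=3)
step 8: fire β:  (P0=4, P1=0, P2=3, P3=0, P4=1, P5=1, P6=0, P7=3) → (P0=4, P1=1, P2=3, P3=0, P4=1, P5=1, P6=0, P7=3)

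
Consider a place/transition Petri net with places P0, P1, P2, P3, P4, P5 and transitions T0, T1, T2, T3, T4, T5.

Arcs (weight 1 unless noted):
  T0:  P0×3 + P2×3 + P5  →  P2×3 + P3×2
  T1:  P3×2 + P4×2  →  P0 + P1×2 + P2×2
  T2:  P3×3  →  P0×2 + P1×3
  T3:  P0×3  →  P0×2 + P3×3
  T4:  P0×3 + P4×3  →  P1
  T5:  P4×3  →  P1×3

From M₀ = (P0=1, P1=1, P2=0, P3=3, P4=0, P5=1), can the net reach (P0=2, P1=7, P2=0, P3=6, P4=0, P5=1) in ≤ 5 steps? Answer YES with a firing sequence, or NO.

step 1: fire T2:  (P0=1, P1=1, P2=0, P3=3, P4=0, P5=1) → (P0=3, P1=4, P2=0, P3=0, P4=0, P5=1)
step 2: fire T3:  (P0=3, P1=4, P2=0, P3=0, P4=0, P5=1) → (P0=2, P1=4, P2=0, P3=3, P4=0, P5=1)
step 3: fire T2:  (P0=2, P1=4, P2=0, P3=3, P4=0, P5=1) → (P0=4, P1=7, P2=0, P3=0, P4=0, P5=1)
step 4: fire T3:  (P0=4, P1=7, P2=0, P3=0, P4=0, P5=1) → (P0=3, P1=7, P2=0, P3=3, P4=0, P5=1)
step 5: fire T3:  (P0=3, P1=7, P2=0, P3=3, P4=0, P5=1) → (P0=2, P1=7, P2=0, P3=6, P4=0, P5=1)

YES — reachable via ⟨T2, T3, T2, T3, T3⟩ (5 firings)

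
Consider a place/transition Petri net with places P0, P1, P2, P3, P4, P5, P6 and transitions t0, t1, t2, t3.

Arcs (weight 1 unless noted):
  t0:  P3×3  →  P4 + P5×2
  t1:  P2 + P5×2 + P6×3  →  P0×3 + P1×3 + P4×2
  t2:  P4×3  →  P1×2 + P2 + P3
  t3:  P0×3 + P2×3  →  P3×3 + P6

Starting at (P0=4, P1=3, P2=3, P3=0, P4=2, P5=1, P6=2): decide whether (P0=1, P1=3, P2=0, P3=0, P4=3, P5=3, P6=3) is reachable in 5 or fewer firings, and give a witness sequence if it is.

step 1: fire t3:  (P0=4, P1=3, P2=3, P3=0, P4=2, P5=1, P6=2) → (P0=1, P1=3, P2=0, P3=3, P4=2, P5=1, P6=3)
step 2: fire t0:  (P0=1, P1=3, P2=0, P3=3, P4=2, P5=1, P6=3) → (P0=1, P1=3, P2=0, P3=0, P4=3, P5=3, P6=3)

YES — reachable via ⟨t3, t0⟩ (2 firings)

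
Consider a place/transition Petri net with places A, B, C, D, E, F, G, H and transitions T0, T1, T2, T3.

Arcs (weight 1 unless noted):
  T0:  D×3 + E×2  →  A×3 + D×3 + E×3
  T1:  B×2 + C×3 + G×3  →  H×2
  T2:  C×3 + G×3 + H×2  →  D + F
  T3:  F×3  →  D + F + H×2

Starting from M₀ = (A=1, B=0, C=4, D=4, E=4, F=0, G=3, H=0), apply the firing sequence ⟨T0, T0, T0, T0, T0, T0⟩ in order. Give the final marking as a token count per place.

(A=19, B=0, C=4, D=4, E=10, F=0, G=3, H=0)

step 1: fire T0:  (A=1, B=0, C=4, D=4, E=4, F=0, G=3, H=0) → (A=4, B=0, C=4, D=4, E=5, F=0, G=3, H=0)
step 2: fire T0:  (A=4, B=0, C=4, D=4, E=5, F=0, G=3, H=0) → (A=7, B=0, C=4, D=4, E=6, F=0, G=3, H=0)
step 3: fire T0:  (A=7, B=0, C=4, D=4, E=6, F=0, G=3, H=0) → (A=10, B=0, C=4, D=4, E=7, F=0, G=3, H=0)
step 4: fire T0:  (A=10, B=0, C=4, D=4, E=7, F=0, G=3, H=0) → (A=13, B=0, C=4, D=4, E=8, F=0, G=3, H=0)
step 5: fire T0:  (A=13, B=0, C=4, D=4, E=8, F=0, G=3, H=0) → (A=16, B=0, C=4, D=4, E=9, F=0, G=3, H=0)
step 6: fire T0:  (A=16, B=0, C=4, D=4, E=9, F=0, G=3, H=0) → (A=19, B=0, C=4, D=4, E=10, F=0, G=3, H=0)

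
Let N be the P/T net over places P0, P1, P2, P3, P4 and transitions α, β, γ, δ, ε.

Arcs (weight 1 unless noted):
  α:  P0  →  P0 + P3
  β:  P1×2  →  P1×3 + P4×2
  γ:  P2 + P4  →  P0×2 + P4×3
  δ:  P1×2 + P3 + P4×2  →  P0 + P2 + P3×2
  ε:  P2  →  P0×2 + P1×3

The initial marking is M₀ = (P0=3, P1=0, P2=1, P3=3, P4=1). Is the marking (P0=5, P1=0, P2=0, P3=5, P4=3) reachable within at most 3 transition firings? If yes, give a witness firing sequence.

YES — reachable via ⟨α, α, γ⟩ (3 firings)

step 1: fire α:  (P0=3, P1=0, P2=1, P3=3, P4=1) → (P0=3, P1=0, P2=1, P3=4, P4=1)
step 2: fire α:  (P0=3, P1=0, P2=1, P3=4, P4=1) → (P0=3, P1=0, P2=1, P3=5, P4=1)
step 3: fire γ:  (P0=3, P1=0, P2=1, P3=5, P4=1) → (P0=5, P1=0, P2=0, P3=5, P4=3)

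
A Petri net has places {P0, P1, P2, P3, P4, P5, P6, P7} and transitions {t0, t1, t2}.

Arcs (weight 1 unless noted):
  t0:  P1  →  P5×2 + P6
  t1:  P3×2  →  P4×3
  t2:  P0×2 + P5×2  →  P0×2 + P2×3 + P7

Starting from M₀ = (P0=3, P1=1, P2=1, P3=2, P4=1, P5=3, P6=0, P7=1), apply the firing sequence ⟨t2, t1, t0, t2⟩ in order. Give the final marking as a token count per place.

step 1: fire t2:  (P0=3, P1=1, P2=1, P3=2, P4=1, P5=3, P6=0, P7=1) → (P0=3, P1=1, P2=4, P3=2, P4=1, P5=1, P6=0, P7=2)
step 2: fire t1:  (P0=3, P1=1, P2=4, P3=2, P4=1, P5=1, P6=0, P7=2) → (P0=3, P1=1, P2=4, P3=0, P4=4, P5=1, P6=0, P7=2)
step 3: fire t0:  (P0=3, P1=1, P2=4, P3=0, P4=4, P5=1, P6=0, P7=2) → (P0=3, P1=0, P2=4, P3=0, P4=4, P5=3, P6=1, P7=2)
step 4: fire t2:  (P0=3, P1=0, P2=4, P3=0, P4=4, P5=3, P6=1, P7=2) → (P0=3, P1=0, P2=7, P3=0, P4=4, P5=1, P6=1, P7=3)

(P0=3, P1=0, P2=7, P3=0, P4=4, P5=1, P6=1, P7=3)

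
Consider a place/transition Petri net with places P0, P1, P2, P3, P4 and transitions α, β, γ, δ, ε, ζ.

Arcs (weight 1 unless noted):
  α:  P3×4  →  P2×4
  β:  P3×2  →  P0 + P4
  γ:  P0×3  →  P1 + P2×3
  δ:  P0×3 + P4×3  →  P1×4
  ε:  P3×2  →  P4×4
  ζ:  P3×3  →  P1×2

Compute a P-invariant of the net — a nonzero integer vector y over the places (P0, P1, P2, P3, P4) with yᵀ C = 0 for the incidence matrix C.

y = (P0:3, P1:3, P2:2, P3:2, P4:1)

Incidence matrix C (rows=places, cols=transitions):
        α    β    γ    δ    ε    ζ
   P0   0    1   -3   -3    0    0
   P1   0    0    1    4    0    2
   P2   4    0    3    0    0    0
   P3  -4   -2    0    0   -2   -3
   P4   0    1    0   -3    4    0

Candidate y = [3, 3, 2, 2, 1]; check y·C column-wise:
  col α: 3·0 + 3·0 + 2·4 + 2·-4 + 1·0 = 0
  col β: 3·1 + 3·0 + 2·0 + 2·-2 + 1·1 = 0
  col γ: 3·-3 + 3·1 + 2·3 + 2·0 + 1·0 = 0
  col δ: 3·-3 + 3·4 + 2·0 + 2·0 + 1·-3 = 0
  col ε: 3·0 + 3·0 + 2·0 + 2·-2 + 1·4 = 0
  col ζ: 3·0 + 3·2 + 2·0 + 2·-3 + 1·0 = 0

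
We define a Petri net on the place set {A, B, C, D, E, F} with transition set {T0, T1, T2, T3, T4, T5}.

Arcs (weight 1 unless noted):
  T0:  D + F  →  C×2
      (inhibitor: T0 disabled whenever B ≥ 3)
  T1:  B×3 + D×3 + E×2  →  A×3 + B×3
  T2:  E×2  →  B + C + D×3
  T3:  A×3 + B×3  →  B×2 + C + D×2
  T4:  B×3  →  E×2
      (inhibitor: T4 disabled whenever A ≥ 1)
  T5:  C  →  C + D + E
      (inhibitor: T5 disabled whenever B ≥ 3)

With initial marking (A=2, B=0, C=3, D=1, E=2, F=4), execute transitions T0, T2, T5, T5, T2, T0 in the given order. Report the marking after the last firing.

(A=2, B=2, C=9, D=7, E=0, F=2)

step 1: fire T0:  (A=2, B=0, C=3, D=1, E=2, F=4) → (A=2, B=0, C=5, D=0, E=2, F=3)
step 2: fire T2:  (A=2, B=0, C=5, D=0, E=2, F=3) → (A=2, B=1, C=6, D=3, E=0, F=3)
step 3: fire T5:  (A=2, B=1, C=6, D=3, E=0, F=3) → (A=2, B=1, C=6, D=4, E=1, F=3)
step 4: fire T5:  (A=2, B=1, C=6, D=4, E=1, F=3) → (A=2, B=1, C=6, D=5, E=2, F=3)
step 5: fire T2:  (A=2, B=1, C=6, D=5, E=2, F=3) → (A=2, B=2, C=7, D=8, E=0, F=3)
step 6: fire T0:  (A=2, B=2, C=7, D=8, E=0, F=3) → (A=2, B=2, C=9, D=7, E=0, F=2)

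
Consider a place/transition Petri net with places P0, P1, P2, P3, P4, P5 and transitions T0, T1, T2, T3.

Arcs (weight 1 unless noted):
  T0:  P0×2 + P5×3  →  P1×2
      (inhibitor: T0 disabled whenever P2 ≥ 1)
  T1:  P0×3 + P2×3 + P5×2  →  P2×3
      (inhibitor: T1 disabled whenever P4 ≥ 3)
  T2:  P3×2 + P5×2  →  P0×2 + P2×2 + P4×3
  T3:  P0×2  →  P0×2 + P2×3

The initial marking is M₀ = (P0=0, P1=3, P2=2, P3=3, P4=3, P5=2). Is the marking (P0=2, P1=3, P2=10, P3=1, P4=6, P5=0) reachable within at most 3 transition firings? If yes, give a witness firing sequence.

step 1: fire T2:  (P0=0, P1=3, P2=2, P3=3, P4=3, P5=2) → (P0=2, P1=3, P2=4, P3=1, P4=6, P5=0)
step 2: fire T3:  (P0=2, P1=3, P2=4, P3=1, P4=6, P5=0) → (P0=2, P1=3, P2=7, P3=1, P4=6, P5=0)
step 3: fire T3:  (P0=2, P1=3, P2=7, P3=1, P4=6, P5=0) → (P0=2, P1=3, P2=10, P3=1, P4=6, P5=0)

YES — reachable via ⟨T2, T3, T3⟩ (3 firings)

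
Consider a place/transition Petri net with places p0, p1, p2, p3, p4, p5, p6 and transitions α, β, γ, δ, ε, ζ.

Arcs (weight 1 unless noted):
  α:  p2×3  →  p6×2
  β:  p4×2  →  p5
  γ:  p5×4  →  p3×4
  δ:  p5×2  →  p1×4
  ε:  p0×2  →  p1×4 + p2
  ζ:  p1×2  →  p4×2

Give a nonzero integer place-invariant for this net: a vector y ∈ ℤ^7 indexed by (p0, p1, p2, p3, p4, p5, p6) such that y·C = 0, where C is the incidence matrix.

Incidence matrix C (rows=places, cols=transitions):
        α    β    γ    δ    ε    ζ
   p0   0    0    0    0   -2    0
   p1   0    0    0    4    4   -2
   p2  -3    0    0    0    1    0
   p3   0    0    4    0    0    0
   p4   0   -2    0    0    0    2
   p5   0    1   -4   -2    0    0
   p6   2    0    0    0    0    0

Candidate y = [2, 1, 0, 2, 1, 2, 0]; check y·C column-wise:
  col α: 2·0 + 1·0 + 0·-3 + 2·0 + 1·0 + 2·0 + 0·2 = 0
  col β: 2·0 + 1·0 + 2·0 + 1·-2 + 2·1 = 0
  col γ: 2·0 + 1·0 + 2·4 + 1·0 + 2·-4 = 0
  col δ: 2·0 + 1·4 + 2·0 + 1·0 + 2·-2 = 0
  col ε: 2·-2 + 1·4 + 0·1 + 2·0 + 1·0 + 2·0 = 0
  col ζ: 2·0 + 1·-2 + 2·0 + 1·2 + 2·0 = 0

y = (p0:2, p1:1, p2:0, p3:2, p4:1, p5:2, p6:0)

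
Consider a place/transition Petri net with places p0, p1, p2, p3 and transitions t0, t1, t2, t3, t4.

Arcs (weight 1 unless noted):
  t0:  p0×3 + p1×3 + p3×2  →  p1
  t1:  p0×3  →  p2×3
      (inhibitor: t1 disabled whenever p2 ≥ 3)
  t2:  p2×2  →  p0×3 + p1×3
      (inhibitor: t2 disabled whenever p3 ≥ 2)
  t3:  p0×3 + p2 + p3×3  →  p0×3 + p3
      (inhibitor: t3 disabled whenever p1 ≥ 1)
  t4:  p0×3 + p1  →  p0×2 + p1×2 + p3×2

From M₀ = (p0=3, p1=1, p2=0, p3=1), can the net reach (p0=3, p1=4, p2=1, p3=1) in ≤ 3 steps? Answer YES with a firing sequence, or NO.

YES — reachable via ⟨t1, t2⟩ (2 firings)

step 1: fire t1:  (p0=3, p1=1, p2=0, p3=1) → (p0=0, p1=1, p2=3, p3=1)
step 2: fire t2:  (p0=0, p1=1, p2=3, p3=1) → (p0=3, p1=4, p2=1, p3=1)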